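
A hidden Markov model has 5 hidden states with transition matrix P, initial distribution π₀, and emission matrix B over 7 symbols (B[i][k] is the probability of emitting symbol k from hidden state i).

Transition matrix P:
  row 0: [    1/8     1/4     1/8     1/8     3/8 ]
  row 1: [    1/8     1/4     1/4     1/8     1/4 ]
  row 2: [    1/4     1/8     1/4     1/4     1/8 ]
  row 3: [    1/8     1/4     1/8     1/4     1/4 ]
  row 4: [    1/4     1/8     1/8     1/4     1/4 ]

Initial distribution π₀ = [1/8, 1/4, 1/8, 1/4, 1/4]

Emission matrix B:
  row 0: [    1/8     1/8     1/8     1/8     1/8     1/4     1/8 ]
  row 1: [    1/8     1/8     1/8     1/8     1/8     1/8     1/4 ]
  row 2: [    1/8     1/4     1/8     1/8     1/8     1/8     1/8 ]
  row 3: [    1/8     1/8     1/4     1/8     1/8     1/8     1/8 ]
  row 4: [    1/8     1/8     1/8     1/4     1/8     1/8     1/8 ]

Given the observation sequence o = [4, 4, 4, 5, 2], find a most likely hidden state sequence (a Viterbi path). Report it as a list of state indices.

path = [4, 0, 4, 0, 4]

t=0: δ = [1.562e-02, 3.125e-02, 1.562e-02, 3.125e-02, 3.125e-02]  (obs o_0=4)
t=1: δ = [9.766e-04, 9.766e-04, 9.766e-04, 9.766e-04, 9.766e-04]  ψ = [4, 1, 1, 3, 1]  (obs o_1=4)
t=2: δ = [3.052e-05, 3.052e-05, 3.052e-05, 3.052e-05, 4.578e-05]  ψ = [2, 0, 1, 2, 0]  (obs o_2=4)
t=3: δ = [2.861e-06, 9.537e-07, 9.537e-07, 1.431e-06, 1.431e-06]  ψ = [4, 0, 1, 4, 0]  (obs o_3=5)
t=4: δ = [4.470e-08, 8.941e-08, 4.470e-08, 8.941e-08, 1.341e-07]  ψ = [0, 0, 0, 0, 0]  (obs o_4=2)
backtrack: best end state = 4; path = [4, 0, 4, 0, 4]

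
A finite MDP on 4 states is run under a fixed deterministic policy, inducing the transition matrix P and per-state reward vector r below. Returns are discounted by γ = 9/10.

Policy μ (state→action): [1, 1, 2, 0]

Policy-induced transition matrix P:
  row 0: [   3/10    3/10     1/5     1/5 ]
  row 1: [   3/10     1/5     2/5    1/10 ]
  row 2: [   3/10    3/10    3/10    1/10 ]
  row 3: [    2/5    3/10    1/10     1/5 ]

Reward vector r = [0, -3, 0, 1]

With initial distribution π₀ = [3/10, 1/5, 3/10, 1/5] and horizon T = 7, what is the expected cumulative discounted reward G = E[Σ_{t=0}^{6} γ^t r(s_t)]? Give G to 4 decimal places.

G = -3.2479

t=0: π = [0.3000, 0.2000, 0.3000, 0.2000], E[r] = -0.4000, γ^t·E[r] = -0.400000, running G = -0.400000
t=1: π = [0.3200, 0.2800, 0.2500, 0.1500], E[r] = -0.6900, γ^t·E[r] = -0.621000, running G = -1.021000
t=2: π = [0.3150, 0.2720, 0.2660, 0.1470], E[r] = -0.6690, γ^t·E[r] = -0.541890, running G = -1.562890
t=3: π = [0.3147, 0.2728, 0.2663, 0.1462], E[r] = -0.6722, γ^t·E[r] = -0.490034, running G = -2.052924
t=4: π = [0.3146, 0.2727, 0.2666, 0.1461], E[r] = -0.6721, γ^t·E[r] = -0.440945, running G = -2.493869
t=5: π = [0.3146, 0.2727, 0.2666, 0.1461], E[r] = -0.6721, γ^t·E[r] = -0.396876, running G = -2.890745
t=6: π = [0.3146, 0.2727, 0.2666, 0.1461], E[r] = -0.6721, γ^t·E[r] = -0.357189, running G = -3.247934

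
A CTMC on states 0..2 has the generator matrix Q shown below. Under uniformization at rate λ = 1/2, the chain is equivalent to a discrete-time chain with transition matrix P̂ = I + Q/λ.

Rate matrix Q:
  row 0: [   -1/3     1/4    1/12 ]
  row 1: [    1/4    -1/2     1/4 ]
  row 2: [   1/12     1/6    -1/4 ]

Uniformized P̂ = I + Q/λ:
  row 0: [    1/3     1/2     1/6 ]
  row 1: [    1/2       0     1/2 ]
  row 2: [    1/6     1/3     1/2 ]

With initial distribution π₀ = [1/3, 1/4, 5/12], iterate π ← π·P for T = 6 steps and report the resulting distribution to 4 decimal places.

π = [0.3159, 0.2892, 0.3948]

t=0: π = [0.3333, 0.2500, 0.4167]
t=1: π = [0.3056, 0.3056, 0.3889]
t=2: π = [0.3194, 0.2824, 0.3981]
t=3: π = [0.3140, 0.2924, 0.3935]
t=4: π = [0.3165, 0.2882, 0.3953]
t=5: π = [0.3155, 0.2900, 0.3945]
t=6: π = [0.3159, 0.2892, 0.3948]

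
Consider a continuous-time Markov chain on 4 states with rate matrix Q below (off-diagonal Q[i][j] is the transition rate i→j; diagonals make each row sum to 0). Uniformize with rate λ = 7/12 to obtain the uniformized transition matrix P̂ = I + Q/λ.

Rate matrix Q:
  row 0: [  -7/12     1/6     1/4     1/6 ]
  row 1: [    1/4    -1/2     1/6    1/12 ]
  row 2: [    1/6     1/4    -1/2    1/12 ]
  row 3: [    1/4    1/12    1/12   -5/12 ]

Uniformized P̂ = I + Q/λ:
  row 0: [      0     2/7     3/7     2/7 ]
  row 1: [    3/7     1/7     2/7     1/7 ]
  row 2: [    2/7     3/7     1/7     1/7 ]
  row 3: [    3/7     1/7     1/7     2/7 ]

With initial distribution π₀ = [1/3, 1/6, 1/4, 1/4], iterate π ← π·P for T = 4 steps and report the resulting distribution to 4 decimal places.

t=0: π = [0.3333, 0.1667, 0.2500, 0.2500]
t=1: π = [0.2500, 0.2619, 0.2619, 0.2262]
t=2: π = [0.2840, 0.2534, 0.2517, 0.2109]
t=3: π = [0.2709, 0.2553, 0.2602, 0.2136]
t=4: π = [0.2753, 0.2559, 0.2567, 0.2121]

π = [0.2753, 0.2559, 0.2567, 0.2121]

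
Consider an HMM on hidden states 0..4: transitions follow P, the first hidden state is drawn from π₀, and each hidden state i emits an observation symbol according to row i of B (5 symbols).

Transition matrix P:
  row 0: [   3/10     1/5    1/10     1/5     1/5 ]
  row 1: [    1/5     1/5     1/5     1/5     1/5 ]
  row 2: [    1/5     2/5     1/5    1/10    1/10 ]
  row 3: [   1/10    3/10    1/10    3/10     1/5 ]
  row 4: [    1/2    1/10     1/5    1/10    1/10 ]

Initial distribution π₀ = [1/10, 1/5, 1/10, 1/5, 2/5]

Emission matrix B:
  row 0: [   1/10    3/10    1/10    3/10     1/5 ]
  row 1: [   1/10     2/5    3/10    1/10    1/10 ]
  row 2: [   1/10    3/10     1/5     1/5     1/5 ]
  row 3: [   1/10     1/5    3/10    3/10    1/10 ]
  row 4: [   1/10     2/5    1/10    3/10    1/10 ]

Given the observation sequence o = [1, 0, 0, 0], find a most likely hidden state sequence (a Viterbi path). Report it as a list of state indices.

t=0: δ = [3.000e-02, 8.000e-02, 3.000e-02, 4.000e-02, 1.600e-01]  (obs o_0=1)
t=1: δ = [8.000e-03, 1.600e-03, 3.200e-03, 1.600e-03, 1.600e-03]  ψ = [4, 1, 4, 1, 1]  (obs o_1=0)
t=2: δ = [2.400e-04, 1.600e-04, 8.000e-05, 1.600e-04, 1.600e-04]  ψ = [0, 0, 0, 0, 0]  (obs o_2=0)
t=3: δ = [8.000e-06, 4.800e-06, 3.200e-06, 4.800e-06, 4.800e-06]  ψ = [4, 0, 1, 0, 0]  (obs o_3=0)
backtrack: best end state = 0; path = [4, 0, 4, 0]

path = [4, 0, 4, 0]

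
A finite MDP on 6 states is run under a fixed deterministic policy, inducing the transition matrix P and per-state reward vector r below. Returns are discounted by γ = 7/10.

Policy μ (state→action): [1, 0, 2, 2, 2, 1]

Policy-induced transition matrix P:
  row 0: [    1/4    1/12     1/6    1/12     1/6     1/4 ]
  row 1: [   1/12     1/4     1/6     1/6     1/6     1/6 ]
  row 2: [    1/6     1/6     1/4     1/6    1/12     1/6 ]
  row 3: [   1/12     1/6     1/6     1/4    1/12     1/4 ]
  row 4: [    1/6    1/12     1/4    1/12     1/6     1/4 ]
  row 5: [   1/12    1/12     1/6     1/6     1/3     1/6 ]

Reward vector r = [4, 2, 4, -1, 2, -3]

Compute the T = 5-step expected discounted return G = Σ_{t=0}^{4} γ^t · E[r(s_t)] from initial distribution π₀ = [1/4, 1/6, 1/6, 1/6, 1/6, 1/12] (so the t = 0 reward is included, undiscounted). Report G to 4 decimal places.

t=0: π = [0.2500, 0.1667, 0.1667, 0.1667, 0.1667, 0.0833], E[r] = 1.9167, γ^t·E[r] = 1.916667, running G = 1.916667
t=1: π = [0.1528, 0.1389, 0.1944, 0.1458, 0.1528, 0.2153], E[r] = 1.1806, γ^t·E[r] = 0.826389, running G = 2.743056
t=2: π = [0.1377, 0.1348, 0.1956, 0.1534, 0.1742, 0.2043], E[r] = 1.1852, γ^t·E[r] = 0.580741, running G = 3.323796
t=3: π = [0.1371, 0.1349, 0.1975, 0.1535, 0.1716, 0.2054], E[r] = 1.1816, γ^t·E[r] = 0.405294, running G = 3.729091
t=4: π = [0.1369, 0.1351, 0.1974, 0.1537, 0.1717, 0.2052], E[r] = 1.1816, γ^t·E[r] = 0.283714, running G = 4.012805

G = 4.0128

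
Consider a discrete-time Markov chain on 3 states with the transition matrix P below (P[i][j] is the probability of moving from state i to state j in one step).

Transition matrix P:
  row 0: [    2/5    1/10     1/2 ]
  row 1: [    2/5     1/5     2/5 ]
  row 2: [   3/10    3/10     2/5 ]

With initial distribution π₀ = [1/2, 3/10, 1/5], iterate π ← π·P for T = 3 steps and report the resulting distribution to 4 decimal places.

π = [0.3562, 0.2083, 0.4355]

t=0: π = [0.5000, 0.3000, 0.2000]
t=1: π = [0.3800, 0.1700, 0.4500]
t=2: π = [0.3550, 0.2070, 0.4380]
t=3: π = [0.3562, 0.2083, 0.4355]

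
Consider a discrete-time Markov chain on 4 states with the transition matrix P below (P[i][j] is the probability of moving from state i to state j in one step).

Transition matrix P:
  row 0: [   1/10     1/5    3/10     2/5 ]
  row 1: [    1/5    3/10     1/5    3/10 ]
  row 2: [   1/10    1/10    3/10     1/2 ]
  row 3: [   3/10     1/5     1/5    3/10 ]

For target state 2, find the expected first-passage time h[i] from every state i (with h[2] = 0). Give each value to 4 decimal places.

h = [4.1079, 4.5228, 0.0000, 4.4813]

First-step conditioning: h[2] = 0; for i ≠ 2, h[i] = 1 + Σ_k P[i][k]·h[k].
  h[0] = 1 + 1/10·h[0] + 1/5·h[1] + 2/5·h[3]
  h[1] = 1 + 1/5·h[0] + 3/10·h[1] + 3/10·h[3]
  h[3] = 1 + 3/10·h[0] + 1/5·h[1] + 3/10·h[3]
Solving the 3×3 linear system over states ≠ 2 gives exactly h = [990/241, 1090/241, 0, 1080/241] (h[2] = 0 is the target).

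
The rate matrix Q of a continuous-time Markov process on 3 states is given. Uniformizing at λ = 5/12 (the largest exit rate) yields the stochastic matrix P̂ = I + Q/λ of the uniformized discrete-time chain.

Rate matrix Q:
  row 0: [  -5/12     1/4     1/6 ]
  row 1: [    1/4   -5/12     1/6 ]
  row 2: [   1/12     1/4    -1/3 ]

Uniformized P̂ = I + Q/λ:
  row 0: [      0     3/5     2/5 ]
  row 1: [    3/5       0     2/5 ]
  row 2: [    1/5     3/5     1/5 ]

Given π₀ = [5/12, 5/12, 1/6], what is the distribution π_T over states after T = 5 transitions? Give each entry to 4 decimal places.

t=0: π = [0.4167, 0.4167, 0.1667]
t=1: π = [0.2833, 0.3500, 0.3667]
t=2: π = [0.2833, 0.3900, 0.3267]
t=3: π = [0.2993, 0.3660, 0.3347]
t=4: π = [0.2865, 0.3804, 0.3331]
t=5: π = [0.2949, 0.3718, 0.3334]

π = [0.2949, 0.3718, 0.3334]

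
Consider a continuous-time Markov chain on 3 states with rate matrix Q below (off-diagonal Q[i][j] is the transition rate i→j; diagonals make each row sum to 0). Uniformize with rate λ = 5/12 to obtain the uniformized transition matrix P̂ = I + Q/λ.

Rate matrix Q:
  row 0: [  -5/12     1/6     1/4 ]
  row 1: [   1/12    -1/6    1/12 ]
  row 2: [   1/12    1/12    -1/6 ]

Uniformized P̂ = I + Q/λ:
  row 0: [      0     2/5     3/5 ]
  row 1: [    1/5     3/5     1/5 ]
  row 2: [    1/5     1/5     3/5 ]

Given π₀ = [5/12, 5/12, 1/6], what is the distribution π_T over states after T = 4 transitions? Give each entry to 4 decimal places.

π = [0.1671, 0.3916, 0.4413]

t=0: π = [0.4167, 0.4167, 0.1667]
t=1: π = [0.1167, 0.4500, 0.4333]
t=2: π = [0.1767, 0.4033, 0.4200]
t=3: π = [0.1647, 0.3967, 0.4387]
t=4: π = [0.1671, 0.3916, 0.4413]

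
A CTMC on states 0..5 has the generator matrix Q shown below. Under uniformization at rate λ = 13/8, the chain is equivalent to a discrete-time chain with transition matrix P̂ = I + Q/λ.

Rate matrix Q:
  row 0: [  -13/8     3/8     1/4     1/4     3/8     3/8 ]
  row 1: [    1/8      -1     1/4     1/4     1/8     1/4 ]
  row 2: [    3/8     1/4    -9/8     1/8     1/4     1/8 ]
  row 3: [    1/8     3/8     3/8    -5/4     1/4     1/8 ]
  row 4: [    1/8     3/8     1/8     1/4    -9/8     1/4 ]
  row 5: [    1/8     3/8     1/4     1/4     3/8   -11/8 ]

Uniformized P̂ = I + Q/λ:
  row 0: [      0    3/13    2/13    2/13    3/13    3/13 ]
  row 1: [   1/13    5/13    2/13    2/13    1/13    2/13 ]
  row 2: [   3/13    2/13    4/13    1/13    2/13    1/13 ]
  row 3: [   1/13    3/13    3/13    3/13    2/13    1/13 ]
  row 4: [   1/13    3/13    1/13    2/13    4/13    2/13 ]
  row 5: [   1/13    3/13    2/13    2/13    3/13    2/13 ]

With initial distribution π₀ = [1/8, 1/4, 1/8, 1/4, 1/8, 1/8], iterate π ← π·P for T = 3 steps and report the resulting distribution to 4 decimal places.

t=0: π = [0.1250, 0.2500, 0.1250, 0.2500, 0.1250, 0.1250]
t=1: π = [0.0865, 0.2596, 0.1827, 0.1635, 0.1731, 0.1346]
t=2: π = [0.0984, 0.2567, 0.1812, 0.1524, 0.1775, 0.1339]
t=3: π = [0.0972, 0.2563, 0.1798, 0.1516, 0.1793, 0.1358]

π = [0.0972, 0.2563, 0.1798, 0.1516, 0.1793, 0.1358]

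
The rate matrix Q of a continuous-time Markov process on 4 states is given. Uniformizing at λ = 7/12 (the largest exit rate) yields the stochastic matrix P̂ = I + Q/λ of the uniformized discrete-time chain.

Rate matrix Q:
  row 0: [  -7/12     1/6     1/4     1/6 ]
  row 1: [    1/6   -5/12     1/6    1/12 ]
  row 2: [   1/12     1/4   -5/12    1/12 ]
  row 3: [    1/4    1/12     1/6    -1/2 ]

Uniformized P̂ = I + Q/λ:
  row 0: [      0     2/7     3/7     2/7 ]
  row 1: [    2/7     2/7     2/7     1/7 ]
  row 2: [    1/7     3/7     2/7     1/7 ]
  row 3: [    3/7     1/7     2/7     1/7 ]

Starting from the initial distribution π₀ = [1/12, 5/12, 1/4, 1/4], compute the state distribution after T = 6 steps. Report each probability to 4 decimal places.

t=0: π = [0.0833, 0.4167, 0.2500, 0.2500]
t=1: π = [0.2619, 0.2857, 0.2976, 0.1548]
t=2: π = [0.1905, 0.3061, 0.3231, 0.1803]
t=3: π = [0.2109, 0.3061, 0.3129, 0.1701]
t=4: π = [0.2051, 0.3061, 0.3158, 0.1730]
t=5: π = [0.2067, 0.3061, 0.3150, 0.1722]
t=6: π = [0.2062, 0.3061, 0.3152, 0.1724]

π = [0.2062, 0.3061, 0.3152, 0.1724]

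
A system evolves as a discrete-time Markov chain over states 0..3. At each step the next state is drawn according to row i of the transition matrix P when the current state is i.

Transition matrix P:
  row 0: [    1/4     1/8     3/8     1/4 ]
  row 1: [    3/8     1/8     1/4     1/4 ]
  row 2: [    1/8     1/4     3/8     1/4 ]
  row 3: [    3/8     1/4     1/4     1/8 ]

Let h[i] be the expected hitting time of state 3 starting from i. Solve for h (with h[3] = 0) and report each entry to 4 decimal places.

First-step conditioning: h[3] = 0; for i ≠ 3, h[i] = 1 + Σ_k P[i][k]·h[k].
  h[0] = 1 + 1/4·h[0] + 1/8·h[1] + 3/8·h[2]
  h[1] = 1 + 3/8·h[0] + 1/8·h[1] + 1/4·h[2]
  h[2] = 1 + 1/8·h[0] + 1/4·h[1] + 3/8·h[2]
Solving the 3×3 linear system over states ≠ 3 gives exactly h = [4, 4, 4, 0] (h[3] = 0 is the target).

h = [4.0000, 4.0000, 4.0000, 0.0000]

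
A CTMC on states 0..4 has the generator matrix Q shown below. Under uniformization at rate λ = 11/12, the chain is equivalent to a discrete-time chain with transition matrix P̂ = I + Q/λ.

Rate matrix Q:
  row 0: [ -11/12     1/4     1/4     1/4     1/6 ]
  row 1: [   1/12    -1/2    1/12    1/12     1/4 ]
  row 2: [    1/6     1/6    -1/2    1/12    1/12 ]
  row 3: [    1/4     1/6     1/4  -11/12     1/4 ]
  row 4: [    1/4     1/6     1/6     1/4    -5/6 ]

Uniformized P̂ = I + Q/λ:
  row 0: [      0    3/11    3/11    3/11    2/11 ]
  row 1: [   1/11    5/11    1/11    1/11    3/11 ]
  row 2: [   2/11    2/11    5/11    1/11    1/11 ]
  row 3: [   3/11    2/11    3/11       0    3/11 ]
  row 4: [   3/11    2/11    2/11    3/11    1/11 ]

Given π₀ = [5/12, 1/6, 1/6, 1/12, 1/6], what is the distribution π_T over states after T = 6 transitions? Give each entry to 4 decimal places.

t=0: π = [0.4167, 0.1667, 0.1667, 0.0833, 0.1667]
t=1: π = [0.1136, 0.2652, 0.2576, 0.1894, 0.1742]
t=2: π = [0.1701, 0.2645, 0.2555, 0.1260, 0.1839]
t=3: π = [0.1550, 0.2694, 0.2544, 0.1438, 0.1774]
t=4: π = [0.1583, 0.2694, 0.2539, 0.1383, 0.1801]
t=5: π = [0.1575, 0.2697, 0.2535, 0.1399, 0.1794]
t=6: π = [0.1577, 0.2697, 0.2535, 0.1394, 0.1797]

π = [0.1577, 0.2697, 0.2535, 0.1394, 0.1797]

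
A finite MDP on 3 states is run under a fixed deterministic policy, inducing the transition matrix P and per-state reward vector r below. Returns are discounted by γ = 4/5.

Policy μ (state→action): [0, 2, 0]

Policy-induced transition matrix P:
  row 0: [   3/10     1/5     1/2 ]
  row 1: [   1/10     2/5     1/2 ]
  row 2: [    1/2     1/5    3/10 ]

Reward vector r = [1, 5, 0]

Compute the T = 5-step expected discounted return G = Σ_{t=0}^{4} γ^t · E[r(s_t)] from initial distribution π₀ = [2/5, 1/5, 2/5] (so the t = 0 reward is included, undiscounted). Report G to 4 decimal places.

t=0: π = [0.4000, 0.2000, 0.4000], E[r] = 1.4000, γ^t·E[r] = 1.400000, running G = 1.400000
t=1: π = [0.3400, 0.2400, 0.4200], E[r] = 1.5400, γ^t·E[r] = 1.232000, running G = 2.632000
t=2: π = [0.3360, 0.2480, 0.4160], E[r] = 1.5760, γ^t·E[r] = 1.008640, running G = 3.640640
t=3: π = [0.3336, 0.2496, 0.4168], E[r] = 1.5816, γ^t·E[r] = 0.809779, running G = 4.450419
t=4: π = [0.3334, 0.2499, 0.4166], E[r] = 1.5830, γ^t·E[r] = 0.648413, running G = 5.098832

G = 5.0988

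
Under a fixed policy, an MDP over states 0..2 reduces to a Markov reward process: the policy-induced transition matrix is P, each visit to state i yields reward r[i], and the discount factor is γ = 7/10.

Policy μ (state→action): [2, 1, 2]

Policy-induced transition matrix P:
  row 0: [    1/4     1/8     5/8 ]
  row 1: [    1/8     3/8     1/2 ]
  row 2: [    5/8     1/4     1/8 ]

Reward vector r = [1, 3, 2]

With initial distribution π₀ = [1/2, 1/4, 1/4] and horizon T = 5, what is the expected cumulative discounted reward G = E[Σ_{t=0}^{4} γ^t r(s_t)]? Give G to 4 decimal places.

t=0: π = [0.5000, 0.2500, 0.2500], E[r] = 1.7500, γ^t·E[r] = 1.750000, running G = 1.750000
t=1: π = [0.3125, 0.2188, 0.4688], E[r] = 1.9063, γ^t·E[r] = 1.334375, running G = 3.084375
t=2: π = [0.3984, 0.2383, 0.3633], E[r] = 1.8398, γ^t·E[r] = 0.901523, running G = 3.985898
t=3: π = [0.3564, 0.2300, 0.4136], E[r] = 1.8735, γ^t·E[r] = 0.642623, running G = 4.628521
t=4: π = [0.3763, 0.2342, 0.3895], E[r] = 1.8578, γ^t·E[r] = 0.446070, running G = 5.074591

G = 5.0746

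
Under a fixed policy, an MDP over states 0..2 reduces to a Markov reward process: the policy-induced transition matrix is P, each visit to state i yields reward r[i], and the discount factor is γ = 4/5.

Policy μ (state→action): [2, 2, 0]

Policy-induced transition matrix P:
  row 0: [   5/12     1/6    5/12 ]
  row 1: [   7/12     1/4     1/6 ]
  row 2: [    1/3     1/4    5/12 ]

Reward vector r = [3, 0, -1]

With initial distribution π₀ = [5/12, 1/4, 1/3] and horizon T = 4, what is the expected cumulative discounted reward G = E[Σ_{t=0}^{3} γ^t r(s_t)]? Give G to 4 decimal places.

t=0: π = [0.4167, 0.2500, 0.3333], E[r] = 0.9167, γ^t·E[r] = 0.916667, running G = 0.916667
t=1: π = [0.4306, 0.2153, 0.3542], E[r] = 0.9375, γ^t·E[r] = 0.750000, running G = 1.666667
t=2: π = [0.4230, 0.2141, 0.3628], E[r] = 0.9063, γ^t·E[r] = 0.580000, running G = 2.246667
t=3: π = [0.4221, 0.2147, 0.3631], E[r] = 0.9032, γ^t·E[r] = 0.462444, running G = 2.709111

G = 2.7091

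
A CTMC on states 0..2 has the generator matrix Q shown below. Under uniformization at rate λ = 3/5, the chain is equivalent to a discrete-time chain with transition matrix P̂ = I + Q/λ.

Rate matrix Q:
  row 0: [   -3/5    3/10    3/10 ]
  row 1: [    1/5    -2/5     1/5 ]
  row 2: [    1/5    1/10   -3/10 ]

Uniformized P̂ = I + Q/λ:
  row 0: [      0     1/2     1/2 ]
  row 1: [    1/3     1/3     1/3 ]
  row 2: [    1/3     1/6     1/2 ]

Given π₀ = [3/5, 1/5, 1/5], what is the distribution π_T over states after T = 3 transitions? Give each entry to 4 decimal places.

t=0: π = [0.6000, 0.2000, 0.2000]
t=1: π = [0.1333, 0.4000, 0.4667]
t=2: π = [0.2889, 0.2778, 0.4333]
t=3: π = [0.2370, 0.3093, 0.4537]

π = [0.2370, 0.3093, 0.4537]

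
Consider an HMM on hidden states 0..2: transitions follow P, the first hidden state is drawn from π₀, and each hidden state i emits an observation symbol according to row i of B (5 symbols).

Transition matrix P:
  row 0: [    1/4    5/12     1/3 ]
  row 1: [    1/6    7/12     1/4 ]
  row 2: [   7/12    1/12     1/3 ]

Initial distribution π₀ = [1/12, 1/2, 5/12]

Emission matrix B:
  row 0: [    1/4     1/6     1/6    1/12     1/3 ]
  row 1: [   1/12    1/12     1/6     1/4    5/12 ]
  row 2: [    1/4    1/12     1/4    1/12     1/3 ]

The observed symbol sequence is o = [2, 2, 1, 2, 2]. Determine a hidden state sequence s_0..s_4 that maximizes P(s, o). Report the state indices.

path = [2, 2, 0, 2, 0]

t=0: δ = [1.389e-02, 8.333e-02, 1.042e-01]  (obs o_0=2)
t=1: δ = [1.013e-02, 8.102e-03, 8.681e-03]  ψ = [2, 1, 2]  (obs o_1=2)
t=2: δ = [8.439e-04, 3.938e-04, 2.813e-04]  ψ = [2, 1, 0]  (obs o_2=1)
t=3: δ = [3.516e-05, 5.861e-05, 7.033e-05]  ψ = [0, 0, 0]  (obs o_3=2)
t=4: δ = [6.838e-06, 5.698e-06, 5.861e-06]  ψ = [2, 1, 2]  (obs o_4=2)
backtrack: best end state = 0; path = [2, 2, 0, 2, 0]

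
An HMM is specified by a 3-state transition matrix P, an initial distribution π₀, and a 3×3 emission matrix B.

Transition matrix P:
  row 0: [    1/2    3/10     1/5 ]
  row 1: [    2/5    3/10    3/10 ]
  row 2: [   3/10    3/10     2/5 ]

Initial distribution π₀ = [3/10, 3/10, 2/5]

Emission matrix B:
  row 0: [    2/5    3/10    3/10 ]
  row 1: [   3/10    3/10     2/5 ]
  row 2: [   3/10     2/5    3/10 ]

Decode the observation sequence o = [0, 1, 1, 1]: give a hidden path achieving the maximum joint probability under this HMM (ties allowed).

path = [2, 2, 2, 2]

t=0: δ = [1.200e-01, 9.000e-02, 1.200e-01]  (obs o_0=0)
t=1: δ = [1.800e-02, 1.080e-02, 1.920e-02]  ψ = [0, 0, 2]  (obs o_1=1)
t=2: δ = [2.700e-03, 1.728e-03, 3.072e-03]  ψ = [0, 2, 2]  (obs o_2=1)
t=3: δ = [4.050e-04, 2.765e-04, 4.915e-04]  ψ = [0, 2, 2]  (obs o_3=1)
backtrack: best end state = 2; path = [2, 2, 2, 2]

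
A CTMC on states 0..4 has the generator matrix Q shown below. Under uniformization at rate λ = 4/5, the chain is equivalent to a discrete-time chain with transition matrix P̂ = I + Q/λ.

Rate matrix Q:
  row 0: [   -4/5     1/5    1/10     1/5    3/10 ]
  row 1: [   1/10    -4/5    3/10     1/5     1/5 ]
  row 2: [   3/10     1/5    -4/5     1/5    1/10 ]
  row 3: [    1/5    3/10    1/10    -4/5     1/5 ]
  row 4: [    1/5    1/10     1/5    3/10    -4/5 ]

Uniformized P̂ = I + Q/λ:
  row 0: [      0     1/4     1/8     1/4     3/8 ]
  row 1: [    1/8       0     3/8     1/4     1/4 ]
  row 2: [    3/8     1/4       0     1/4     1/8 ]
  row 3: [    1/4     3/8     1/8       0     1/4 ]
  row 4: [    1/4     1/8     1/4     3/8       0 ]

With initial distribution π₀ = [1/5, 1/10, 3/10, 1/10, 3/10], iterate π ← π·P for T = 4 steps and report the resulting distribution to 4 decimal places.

t=0: π = [0.2000, 0.1000, 0.3000, 0.1000, 0.3000]
t=1: π = [0.2250, 0.2000, 0.1500, 0.2625, 0.1625]
t=2: π = [0.1875, 0.2125, 0.1766, 0.2047, 0.2188]
t=3: π = [0.1986, 0.1951, 0.1834, 0.2262, 0.1967]
t=4: π = [0.1989, 0.2049, 0.1754, 0.2180, 0.2027]

π = [0.1989, 0.2049, 0.1754, 0.2180, 0.2027]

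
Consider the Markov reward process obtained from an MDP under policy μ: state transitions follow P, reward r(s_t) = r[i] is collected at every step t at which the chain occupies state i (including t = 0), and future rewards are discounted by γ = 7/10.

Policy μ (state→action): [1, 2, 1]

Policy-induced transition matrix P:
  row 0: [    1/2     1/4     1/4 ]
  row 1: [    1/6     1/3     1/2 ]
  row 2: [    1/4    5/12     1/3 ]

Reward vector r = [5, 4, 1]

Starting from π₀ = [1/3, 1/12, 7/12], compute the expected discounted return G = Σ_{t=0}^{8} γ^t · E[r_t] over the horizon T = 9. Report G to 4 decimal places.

G = 9.7432

t=0: π = [0.3333, 0.0833, 0.5833], E[r] = 2.5833, γ^t·E[r] = 2.583333, running G = 2.583333
t=1: π = [0.3264, 0.3542, 0.3194], E[r] = 3.3681, γ^t·E[r] = 2.357639, running G = 4.940972
t=2: π = [0.3021, 0.3328, 0.3652], E[r] = 3.2066, γ^t·E[r] = 1.571233, running G = 6.512205
t=3: π = [0.2978, 0.3386, 0.3636], E[r] = 3.2069, γ^t·E[r] = 1.099979, running G = 7.612183
t=4: π = [0.2962, 0.3388, 0.3649], E[r] = 3.2014, γ^t·E[r] = 0.768653, running G = 8.380836
t=5: π = [0.2958, 0.3391, 0.3651], E[r] = 3.2005, γ^t·E[r] = 0.537903, running G = 8.918739
t=6: π = [0.2957, 0.3391, 0.3652], E[r] = 3.2001, γ^t·E[r] = 0.376492, running G = 9.295231
t=7: π = [0.2957, 0.3391, 0.3652], E[r] = 3.2000, γ^t·E[r] = 0.263537, running G = 9.558768
t=8: π = [0.2957, 0.3391, 0.3652], E[r] = 3.2000, γ^t·E[r] = 0.184474, running G = 9.743242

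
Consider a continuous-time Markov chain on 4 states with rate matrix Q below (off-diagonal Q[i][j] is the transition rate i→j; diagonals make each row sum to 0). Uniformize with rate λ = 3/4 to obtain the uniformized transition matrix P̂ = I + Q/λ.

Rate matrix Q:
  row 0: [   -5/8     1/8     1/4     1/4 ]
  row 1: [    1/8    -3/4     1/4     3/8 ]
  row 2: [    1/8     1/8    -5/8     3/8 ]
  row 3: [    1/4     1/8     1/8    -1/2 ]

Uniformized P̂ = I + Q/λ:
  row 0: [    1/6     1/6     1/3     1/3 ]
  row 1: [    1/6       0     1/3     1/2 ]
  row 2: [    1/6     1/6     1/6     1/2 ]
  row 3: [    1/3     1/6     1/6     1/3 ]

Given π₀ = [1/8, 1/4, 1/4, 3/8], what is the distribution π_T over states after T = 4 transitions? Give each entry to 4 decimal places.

t=0: π = [0.1250, 0.2500, 0.2500, 0.3750]
t=1: π = [0.2292, 0.1250, 0.2292, 0.4167]
t=2: π = [0.2361, 0.1458, 0.2257, 0.3924]
t=3: π = [0.2321, 0.1424, 0.2303, 0.3953]
t=4: π = [0.2325, 0.1429, 0.2291, 0.3954]

π = [0.2325, 0.1429, 0.2291, 0.3954]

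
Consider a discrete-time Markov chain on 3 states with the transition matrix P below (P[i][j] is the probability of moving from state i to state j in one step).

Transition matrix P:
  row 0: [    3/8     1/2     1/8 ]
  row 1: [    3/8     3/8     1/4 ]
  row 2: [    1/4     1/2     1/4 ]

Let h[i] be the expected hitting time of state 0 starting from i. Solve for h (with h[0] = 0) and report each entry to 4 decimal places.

h = [0.0000, 2.9091, 3.2727]

First-step conditioning: h[0] = 0; for i ≠ 0, h[i] = 1 + Σ_k P[i][k]·h[k].
  h[1] = 1 + 3/8·h[1] + 1/4·h[2]
  h[2] = 1 + 1/2·h[1] + 1/4·h[2]
Solving the 2×2 linear system over states ≠ 0 gives exactly h = [0, 32/11, 36/11] (h[0] = 0 is the target).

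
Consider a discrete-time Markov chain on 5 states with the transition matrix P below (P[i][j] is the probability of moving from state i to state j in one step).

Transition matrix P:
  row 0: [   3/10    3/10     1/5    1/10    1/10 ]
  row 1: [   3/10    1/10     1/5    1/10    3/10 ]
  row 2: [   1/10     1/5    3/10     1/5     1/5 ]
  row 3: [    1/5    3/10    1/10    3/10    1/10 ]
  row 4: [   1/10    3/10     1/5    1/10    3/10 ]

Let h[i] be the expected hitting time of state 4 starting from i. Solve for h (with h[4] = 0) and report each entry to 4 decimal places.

First-step conditioning: h[4] = 0; for i ≠ 4, h[i] = 1 + Σ_k P[i][k]·h[k].
  h[0] = 1 + 3/10·h[0] + 3/10·h[1] + 1/5·h[2] + 1/10·h[3]
  h[1] = 1 + 3/10·h[0] + 1/10·h[1] + 1/5·h[2] + 1/10·h[3]
  h[2] = 1 + 1/10·h[0] + 1/5·h[1] + 3/10·h[2] + 1/5·h[3]
  h[3] = 1 + 1/5·h[0] + 3/10·h[1] + 1/10·h[2] + 3/10·h[3]
Solving the 4×4 linear system over states ≠ 4 gives exactly h = [365/61, 1825/366, 995/183, 2215/366, 0] (h[4] = 0 is the target).

h = [5.9836, 4.9863, 5.4372, 6.0519, 0.0000]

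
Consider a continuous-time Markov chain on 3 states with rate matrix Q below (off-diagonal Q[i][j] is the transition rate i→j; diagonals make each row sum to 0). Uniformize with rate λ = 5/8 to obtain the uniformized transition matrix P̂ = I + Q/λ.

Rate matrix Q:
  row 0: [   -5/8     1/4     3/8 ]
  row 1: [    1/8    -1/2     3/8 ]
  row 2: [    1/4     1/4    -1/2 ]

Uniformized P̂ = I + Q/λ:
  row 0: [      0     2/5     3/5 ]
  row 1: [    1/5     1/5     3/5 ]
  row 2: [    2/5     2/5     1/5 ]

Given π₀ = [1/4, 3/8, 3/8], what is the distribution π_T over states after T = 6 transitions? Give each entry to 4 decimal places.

π = [0.2383, 0.3333, 0.4284]

t=0: π = [0.2500, 0.3750, 0.3750]
t=1: π = [0.2250, 0.3250, 0.4500]
t=2: π = [0.2450, 0.3350, 0.4200]
t=3: π = [0.2350, 0.3330, 0.4320]
t=4: π = [0.2394, 0.3334, 0.4272]
t=5: π = [0.2376, 0.3333, 0.4291]
t=6: π = [0.2383, 0.3333, 0.4284]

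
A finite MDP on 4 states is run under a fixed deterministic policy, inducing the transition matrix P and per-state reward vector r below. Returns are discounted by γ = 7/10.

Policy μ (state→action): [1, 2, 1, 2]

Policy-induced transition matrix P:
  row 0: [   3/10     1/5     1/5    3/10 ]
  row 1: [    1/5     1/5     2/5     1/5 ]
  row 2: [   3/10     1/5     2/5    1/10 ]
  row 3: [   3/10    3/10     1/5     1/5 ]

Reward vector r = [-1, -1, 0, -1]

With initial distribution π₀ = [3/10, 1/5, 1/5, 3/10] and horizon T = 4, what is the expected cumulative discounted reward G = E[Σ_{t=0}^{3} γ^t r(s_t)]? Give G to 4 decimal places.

G = -1.8845

t=0: π = [0.3000, 0.2000, 0.2000, 0.3000], E[r] = -0.8000, γ^t·E[r] = -0.800000, running G = -0.800000
t=1: π = [0.2800, 0.2300, 0.2800, 0.2100], E[r] = -0.7200, γ^t·E[r] = -0.504000, running G = -1.304000
t=2: π = [0.2770, 0.2210, 0.3020, 0.2000], E[r] = -0.6980, γ^t·E[r] = -0.342020, running G = -1.646020
t=3: π = [0.2779, 0.2200, 0.3046, 0.1975], E[r] = -0.6954, γ^t·E[r] = -0.238522, running G = -1.884542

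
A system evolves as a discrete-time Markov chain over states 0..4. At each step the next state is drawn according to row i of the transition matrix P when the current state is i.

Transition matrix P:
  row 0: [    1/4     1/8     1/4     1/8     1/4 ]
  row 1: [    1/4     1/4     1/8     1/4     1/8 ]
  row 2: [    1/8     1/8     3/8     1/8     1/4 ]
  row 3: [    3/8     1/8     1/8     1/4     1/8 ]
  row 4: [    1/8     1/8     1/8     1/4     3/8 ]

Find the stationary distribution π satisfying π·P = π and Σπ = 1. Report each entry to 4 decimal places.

π = [0.2196, 0.1429, 0.2033, 0.1971, 0.2371]

Balance equations π_j = Σ_i π_i·P[i][j]:
  π_0 = 1/4·π_0 + 1/4·π_1 + 1/8·π_2 + 3/8·π_3 + 1/8·π_4
  π_1 = 1/8·π_0 + 1/4·π_1 + 1/8·π_2 + 1/8·π_3 + 1/8·π_4
  π_2 = 1/4·π_0 + 1/8·π_1 + 3/8·π_2 + 1/8·π_3 + 1/8·π_4
  π_3 = 1/8·π_0 + 1/4·π_1 + 1/8·π_2 + 1/4·π_3 + 1/4·π_4
  normalize: π_0 + π_1 + π_2 + π_3 + π_4 = 1
Solving the linear system gives exactly π = [269/1225, 1/7, 249/1225, 69/350, 83/350].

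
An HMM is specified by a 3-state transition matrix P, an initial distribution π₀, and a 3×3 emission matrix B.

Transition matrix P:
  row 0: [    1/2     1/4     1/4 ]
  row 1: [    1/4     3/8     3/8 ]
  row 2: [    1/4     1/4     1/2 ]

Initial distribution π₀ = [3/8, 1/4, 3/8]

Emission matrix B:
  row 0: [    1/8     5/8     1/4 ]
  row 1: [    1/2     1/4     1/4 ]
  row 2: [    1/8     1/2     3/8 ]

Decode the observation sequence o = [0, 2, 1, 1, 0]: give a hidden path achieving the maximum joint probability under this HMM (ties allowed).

path = [1, 2, 2, 2, 1]

t=0: δ = [4.688e-02, 1.250e-01, 4.688e-02]  (obs o_0=0)
t=1: δ = [7.812e-03, 1.172e-02, 1.758e-02]  ψ = [1, 1, 1]  (obs o_1=2)
t=2: δ = [2.747e-03, 1.099e-03, 4.395e-03]  ψ = [2, 1, 2]  (obs o_2=1)
t=3: δ = [8.583e-04, 2.747e-04, 1.099e-03]  ψ = [0, 2, 2]  (obs o_3=1)
t=4: δ = [5.364e-05, 1.373e-04, 6.866e-05]  ψ = [0, 2, 2]  (obs o_4=0)
backtrack: best end state = 1; path = [1, 2, 2, 2, 1]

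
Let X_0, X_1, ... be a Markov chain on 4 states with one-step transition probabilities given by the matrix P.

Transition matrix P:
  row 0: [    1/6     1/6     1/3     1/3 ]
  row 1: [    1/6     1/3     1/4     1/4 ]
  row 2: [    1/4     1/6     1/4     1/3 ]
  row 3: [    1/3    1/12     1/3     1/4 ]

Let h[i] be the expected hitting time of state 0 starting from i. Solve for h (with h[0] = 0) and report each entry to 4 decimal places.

First-step conditioning: h[0] = 0; for i ≠ 0, h[i] = 1 + Σ_k P[i][k]·h[k].
  h[1] = 1 + 1/3·h[1] + 1/4·h[2] + 1/4·h[3]
  h[2] = 1 + 1/6·h[1] + 1/4·h[2] + 1/3·h[3]
  h[3] = 1 + 1/12·h[1] + 1/3·h[2] + 1/4·h[3]
Solving the 3×3 linear system over states ≠ 0 gives exactly h = [0, 132/31, 1548/403, 1416/403] (h[0] = 0 is the target).

h = [0.0000, 4.2581, 3.8412, 3.5136]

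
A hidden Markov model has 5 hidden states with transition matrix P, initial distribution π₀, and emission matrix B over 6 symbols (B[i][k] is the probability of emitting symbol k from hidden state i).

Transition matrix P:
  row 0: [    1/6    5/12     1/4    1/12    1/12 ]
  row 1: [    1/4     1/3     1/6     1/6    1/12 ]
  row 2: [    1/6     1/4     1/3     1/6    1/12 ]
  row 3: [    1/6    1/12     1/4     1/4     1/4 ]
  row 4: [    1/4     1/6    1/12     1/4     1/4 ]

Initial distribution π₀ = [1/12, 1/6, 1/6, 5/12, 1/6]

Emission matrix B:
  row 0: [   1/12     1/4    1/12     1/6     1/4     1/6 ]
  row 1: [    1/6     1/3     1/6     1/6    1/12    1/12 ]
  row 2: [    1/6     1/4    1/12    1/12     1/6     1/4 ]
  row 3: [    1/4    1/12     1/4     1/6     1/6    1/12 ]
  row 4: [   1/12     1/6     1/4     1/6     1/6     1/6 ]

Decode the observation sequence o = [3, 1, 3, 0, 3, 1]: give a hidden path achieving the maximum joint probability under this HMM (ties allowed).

t=0: δ = [1.389e-02, 2.778e-02, 1.389e-02, 6.944e-02, 2.778e-02]  (obs o_0=3)
t=1: δ = [2.894e-03, 3.086e-03, 4.340e-03, 1.447e-03, 2.894e-03]  ψ = [3, 1, 3, 3, 3]  (obs o_1=1)
t=2: δ = [1.286e-04, 2.009e-04, 1.206e-04, 1.206e-04, 1.206e-04]  ψ = [1, 0, 2, 2, 4]  (obs o_2=3)
t=3: δ = [4.186e-06, 1.116e-05, 6.698e-06, 8.372e-06, 2.512e-06]  ψ = [1, 1, 2, 1, 3]  (obs o_3=0)
t=4: δ = [4.651e-07, 6.202e-07, 1.861e-07, 3.489e-07, 3.489e-07]  ψ = [1, 1, 2, 3, 3]  (obs o_4=3)
t=5: δ = [3.876e-08, 6.891e-08, 2.907e-08, 8.614e-09, 1.454e-08]  ψ = [1, 1, 0, 1, 3]  (obs o_5=1)
backtrack: best end state = 1; path = [3, 0, 1, 1, 1, 1]

path = [3, 0, 1, 1, 1, 1]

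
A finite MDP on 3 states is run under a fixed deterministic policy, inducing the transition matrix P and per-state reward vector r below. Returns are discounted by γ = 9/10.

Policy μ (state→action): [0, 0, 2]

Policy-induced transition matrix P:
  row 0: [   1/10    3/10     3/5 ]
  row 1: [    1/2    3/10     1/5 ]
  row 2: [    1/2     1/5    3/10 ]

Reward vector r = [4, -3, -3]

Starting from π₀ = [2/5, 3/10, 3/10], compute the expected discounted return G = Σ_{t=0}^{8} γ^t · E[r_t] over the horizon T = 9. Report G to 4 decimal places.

G = -2.8423

t=0: π = [0.4000, 0.3000, 0.3000], E[r] = -0.2000, γ^t·E[r] = -0.200000, running G = -0.200000
t=1: π = [0.3400, 0.2700, 0.3900], E[r] = -0.6200, γ^t·E[r] = -0.558000, running G = -0.758000
t=2: π = [0.3640, 0.2610, 0.3750], E[r] = -0.4520, γ^t·E[r] = -0.366120, running G = -1.124120
t=3: π = [0.3544, 0.2625, 0.3831], E[r] = -0.5192, γ^t·E[r] = -0.378497, running G = -1.502617
t=4: π = [0.3582, 0.2617, 0.3801], E[r] = -0.4923, γ^t·E[r] = -0.323011, running G = -1.825628
t=5: π = [0.3567, 0.2620, 0.3813], E[r] = -0.5031, γ^t·E[r] = -0.297059, running G = -2.122687
t=6: π = [0.3573, 0.2619, 0.3808], E[r] = -0.4988, γ^t·E[r] = -0.265067, running G = -2.387754
t=7: π = [0.3571, 0.2619, 0.3810], E[r] = -0.5005, γ^t·E[r] = -0.239384, running G = -2.627138
t=8: π = [0.3572, 0.2619, 0.3809], E[r] = -0.4998, γ^t·E[r] = -0.215149, running G = -2.842287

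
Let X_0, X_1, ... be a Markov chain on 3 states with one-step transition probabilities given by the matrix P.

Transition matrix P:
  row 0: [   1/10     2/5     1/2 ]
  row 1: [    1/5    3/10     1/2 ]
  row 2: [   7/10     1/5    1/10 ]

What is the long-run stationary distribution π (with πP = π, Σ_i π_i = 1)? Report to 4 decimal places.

Balance equations π_j = Σ_i π_i·P[i][j]:
  π_0 = 1/10·π_0 + 1/5·π_1 + 7/10·π_2
  π_1 = 2/5·π_0 + 3/10·π_1 + 1/5·π_2
  normalize: π_0 + π_1 + π_2 = 1
Solving the linear system gives exactly π = [53/154, 23/77, 5/14].

π = [0.3442, 0.2987, 0.3571]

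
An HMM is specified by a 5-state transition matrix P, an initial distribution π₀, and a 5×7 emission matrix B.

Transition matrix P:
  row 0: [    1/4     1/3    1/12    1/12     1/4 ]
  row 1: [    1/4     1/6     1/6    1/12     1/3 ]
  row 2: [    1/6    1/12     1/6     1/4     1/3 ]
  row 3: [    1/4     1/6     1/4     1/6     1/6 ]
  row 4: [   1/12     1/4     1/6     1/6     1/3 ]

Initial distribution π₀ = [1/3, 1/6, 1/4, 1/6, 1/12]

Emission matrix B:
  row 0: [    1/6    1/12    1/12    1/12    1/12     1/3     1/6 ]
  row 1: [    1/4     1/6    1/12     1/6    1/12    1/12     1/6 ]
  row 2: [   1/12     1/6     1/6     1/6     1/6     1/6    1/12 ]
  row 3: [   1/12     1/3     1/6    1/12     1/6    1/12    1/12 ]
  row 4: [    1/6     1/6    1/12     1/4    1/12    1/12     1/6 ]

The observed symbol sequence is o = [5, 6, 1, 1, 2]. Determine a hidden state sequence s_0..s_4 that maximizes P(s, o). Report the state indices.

t=0: δ = [1.111e-01, 1.389e-02, 4.167e-02, 1.389e-02, 6.944e-03]  (obs o_0=5)
t=1: δ = [4.630e-03, 6.173e-03, 7.716e-04, 8.681e-04, 4.630e-03]  ψ = [0, 0, 0, 2, 0]  (obs o_1=6)
t=2: δ = [1.286e-04, 2.572e-04, 1.715e-04, 2.572e-04, 3.429e-04]  ψ = [1, 0, 1, 4, 1]  (obs o_2=1)
t=3: δ = [5.358e-06, 1.429e-05, 1.072e-05, 1.905e-05, 1.905e-05]  ψ = [1, 4, 3, 4, 4]  (obs o_3=1)
t=4: δ = [3.969e-07, 3.969e-07, 7.938e-07, 5.292e-07, 5.292e-07]  ψ = [3, 4, 3, 3, 4]  (obs o_4=2)
backtrack: best end state = 2; path = [0, 1, 4, 3, 2]

path = [0, 1, 4, 3, 2]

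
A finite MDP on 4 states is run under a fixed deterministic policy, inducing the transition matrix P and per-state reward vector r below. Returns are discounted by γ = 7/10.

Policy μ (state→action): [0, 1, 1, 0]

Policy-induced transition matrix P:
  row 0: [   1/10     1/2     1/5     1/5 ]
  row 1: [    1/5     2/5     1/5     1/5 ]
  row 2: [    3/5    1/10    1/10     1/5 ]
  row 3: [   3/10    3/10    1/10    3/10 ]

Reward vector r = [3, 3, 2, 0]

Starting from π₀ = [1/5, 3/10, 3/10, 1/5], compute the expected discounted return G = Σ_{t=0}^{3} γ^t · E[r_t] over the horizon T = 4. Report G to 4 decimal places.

G = 5.4418

t=0: π = [0.2000, 0.3000, 0.3000, 0.2000], E[r] = 2.1000, γ^t·E[r] = 2.100000, running G = 2.100000
t=1: π = [0.3200, 0.3100, 0.1500, 0.2200], E[r] = 2.1900, γ^t·E[r] = 1.533000, running G = 3.633000
t=2: π = [0.2500, 0.3650, 0.1630, 0.2220], E[r] = 2.1710, γ^t·E[r] = 1.063790, running G = 4.696790
t=3: π = [0.2624, 0.3539, 0.1615, 0.2222], E[r] = 2.1719, γ^t·E[r] = 0.744962, running G = 5.441752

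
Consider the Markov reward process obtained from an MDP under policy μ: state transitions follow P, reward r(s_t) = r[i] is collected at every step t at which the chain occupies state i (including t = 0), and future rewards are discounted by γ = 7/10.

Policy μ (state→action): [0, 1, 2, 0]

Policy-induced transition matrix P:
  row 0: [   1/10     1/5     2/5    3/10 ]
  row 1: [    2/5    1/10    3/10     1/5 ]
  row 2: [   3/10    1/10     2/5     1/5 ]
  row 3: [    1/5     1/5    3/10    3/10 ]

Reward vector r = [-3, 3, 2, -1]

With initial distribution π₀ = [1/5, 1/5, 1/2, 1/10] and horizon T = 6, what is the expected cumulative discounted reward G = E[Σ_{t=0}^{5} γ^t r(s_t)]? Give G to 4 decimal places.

t=0: π = [0.2000, 0.2000, 0.5000, 0.1000], E[r] = 0.9000, γ^t·E[r] = 0.900000, running G = 0.900000
t=1: π = [0.2700, 0.1300, 0.3700, 0.2300], E[r] = 0.0900, γ^t·E[r] = 0.063000, running G = 0.963000
t=2: π = [0.2360, 0.1500, 0.3640, 0.2500], E[r] = 0.2200, γ^t·E[r] = 0.107800, running G = 1.070800
t=3: π = [0.2428, 0.1486, 0.3600, 0.2486], E[r] = 0.1888, γ^t·E[r] = 0.064758, running G = 1.135558
t=4: π = [0.2414, 0.1491, 0.3603, 0.2491], E[r] = 0.1945, γ^t·E[r] = 0.046704, running G = 1.182263
t=5: π = [0.2417, 0.1491, 0.3602, 0.2491], E[r] = 0.1933, γ^t·E[r] = 0.032492, running G = 1.214755

G = 1.2148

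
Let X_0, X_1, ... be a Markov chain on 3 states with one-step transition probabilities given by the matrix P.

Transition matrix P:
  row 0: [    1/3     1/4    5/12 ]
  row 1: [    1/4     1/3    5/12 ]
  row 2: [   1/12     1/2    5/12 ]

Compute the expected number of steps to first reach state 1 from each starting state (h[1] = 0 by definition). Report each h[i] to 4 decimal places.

h = [2.8235, 0.0000, 2.1176]

First-step conditioning: h[1] = 0; for i ≠ 1, h[i] = 1 + Σ_k P[i][k]·h[k].
  h[0] = 1 + 1/3·h[0] + 5/12·h[2]
  h[2] = 1 + 1/12·h[0] + 5/12·h[2]
Solving the 2×2 linear system over states ≠ 1 gives exactly h = [48/17, 0, 36/17] (h[1] = 0 is the target).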